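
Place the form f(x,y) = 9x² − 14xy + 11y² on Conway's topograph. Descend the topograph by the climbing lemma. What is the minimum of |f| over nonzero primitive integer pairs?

translate: b→4 (≡-14 mod 18), so (9,-14,11)→(9,4,6)
flip: (9,4,6)→(6,-4,9)
reduced (well bottom): (6,-4,9) with a≤c, −a<b≤a
well minimum = a = 6

6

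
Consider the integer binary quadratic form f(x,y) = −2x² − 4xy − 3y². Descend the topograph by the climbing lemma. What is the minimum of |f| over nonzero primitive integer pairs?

translate: b→0 (≡4 mod 4), so (2,4,3)→(2,0,1)
flip: (2,0,1)→(1,0,2)
reduced (well bottom): (1,0,2) with a≤c, −a<b≤a
well minimum |f| = |-1| = 1 (negative-definite)

1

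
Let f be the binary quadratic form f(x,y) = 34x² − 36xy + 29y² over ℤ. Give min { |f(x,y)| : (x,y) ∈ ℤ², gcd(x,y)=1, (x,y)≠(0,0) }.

translate: b→32 (≡-36 mod 68), so (34,-36,29)→(34,32,27)
flip: (34,32,27)→(27,-32,34)
translate: b→22 (≡-32 mod 54), so (27,-32,34)→(27,22,29)
reduced (well bottom): (27,22,29) with a≤c, −a<b≤a
well minimum = a = 27

27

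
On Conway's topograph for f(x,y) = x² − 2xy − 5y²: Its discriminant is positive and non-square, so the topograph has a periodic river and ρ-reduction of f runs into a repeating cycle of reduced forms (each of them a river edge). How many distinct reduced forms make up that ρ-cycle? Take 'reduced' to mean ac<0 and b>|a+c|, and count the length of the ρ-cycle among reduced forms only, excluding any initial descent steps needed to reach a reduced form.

D = 24, ⌊√D⌋ = 4
descent: ρ → (-5,2,1)
descent: ρ → (1,4,-2)  [lands on river]
river: ρ → (-2,4,1)
ρ-cycle length = 2 (tail of 2 descent steps not counted)

2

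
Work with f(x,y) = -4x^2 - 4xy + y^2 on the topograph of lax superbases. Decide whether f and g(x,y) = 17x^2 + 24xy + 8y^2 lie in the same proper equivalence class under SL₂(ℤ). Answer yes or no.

D₁ = 32, D₂ = 32
river cycle of f (length 2): (1, 4, -4), (-4, 4, 1)
river cycle of g (length 2): (1, 4, -4), (-4, 4, 1)
cycles coincide ⇒ equivalent

yes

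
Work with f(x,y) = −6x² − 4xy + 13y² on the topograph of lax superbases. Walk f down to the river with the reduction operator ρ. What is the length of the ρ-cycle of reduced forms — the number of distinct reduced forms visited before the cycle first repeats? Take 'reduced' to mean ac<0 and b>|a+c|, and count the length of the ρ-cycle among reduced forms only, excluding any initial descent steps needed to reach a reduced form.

D = 328, ⌊√D⌋ = 18
descent: ρ → (13,4,-6)
descent: ρ → (-6,8,11)  [lands on river]
river: ρ → (11,14,-3)
river: ρ → (-3,16,6)
river: ρ → (6,8,-11)
river: ρ → (-11,14,3)
river: ρ → (3,16,-6)
ρ-cycle length = 6 (tail of 2 descent steps not counted)

6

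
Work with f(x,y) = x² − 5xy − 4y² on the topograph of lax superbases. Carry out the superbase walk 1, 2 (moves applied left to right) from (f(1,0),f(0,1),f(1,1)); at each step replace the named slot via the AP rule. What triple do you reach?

start (1,-4,-8) = (f(1,0),f(0,1),f(1,1))
replace slot 1: 2·((-4)+(-8)) − 1 = -25 → (-25,-4,-8)
replace slot 2: 2·((-25)+(-8)) − (-4) = -62 → (-25,-62,-8)

-25,-62,-8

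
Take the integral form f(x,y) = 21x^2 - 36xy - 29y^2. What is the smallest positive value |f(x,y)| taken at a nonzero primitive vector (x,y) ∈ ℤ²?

descent: ρ → (-29,36,21)  [lands on river]
river: ρ → (21,48,-17)
river: ρ → (-17,54,12)
river: ρ → (12,42,-41)
river: ρ → (-41,40,13)
river: ρ → (13,38,-44)
river: ρ → (-44,50,7)
river: ρ → (7,48,-51)
river: ρ → (-51,54,4)
river: ρ → (4,58,-23)
river: ρ → (-23,34,28)
river: ρ → (28,22,-29)
closes: descent 1, river 12
min |a| on river = 4

4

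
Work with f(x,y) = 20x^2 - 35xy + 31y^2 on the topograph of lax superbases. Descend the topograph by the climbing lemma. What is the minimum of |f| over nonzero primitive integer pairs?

translate: b→5 (≡-35 mod 40), so (20,-35,31)→(20,5,16)
flip: (20,5,16)→(16,-5,20)
reduced (well bottom): (16,-5,20) with a≤c, −a<b≤a
well minimum = a = 16

16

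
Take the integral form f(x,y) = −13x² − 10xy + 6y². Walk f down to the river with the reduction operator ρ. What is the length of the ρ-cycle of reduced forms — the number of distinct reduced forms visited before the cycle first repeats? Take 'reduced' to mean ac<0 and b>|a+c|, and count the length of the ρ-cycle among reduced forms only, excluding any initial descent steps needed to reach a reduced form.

D = 412, ⌊√D⌋ = 20
descent: ρ → (6,10,-13)  [lands on river]
river: ρ → (-13,16,3)
river: ρ → (3,20,-1)
river: ρ → (-1,20,3)
river: ρ → (3,16,-13)
river: ρ → (-13,10,6)
river: ρ → (6,14,-9)
river: ρ → (-9,4,11)
river: ρ → (11,18,-2)
river: ρ → (-2,18,11)
river: ρ → (11,4,-9)
river: ρ → (-9,14,6)
ρ-cycle length = 12 (tail of 1 descent step not counted)

12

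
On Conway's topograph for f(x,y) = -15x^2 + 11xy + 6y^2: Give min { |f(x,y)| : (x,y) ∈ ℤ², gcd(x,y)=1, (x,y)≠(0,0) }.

river: ρ → (6,13,-13)
river: ρ → (-13,13,6)
river: ρ → (6,11,-15)
river: ρ → (-15,19,2)
river: ρ → (2,21,-5)
river: ρ → (-5,19,6)
river: ρ → (6,17,-8)
river: ρ → (-8,15,8)
river: ρ → (8,17,-6)
river: ρ → (-6,19,5)
river: ρ → (5,21,-2)
river: ρ → (-2,19,15)
river: ρ → (15,11,-6)
river: ρ → (-6,13,13)
river: ρ → (13,13,-6)
river: ρ → (-6,11,15)
river: ρ → (15,19,-2)
river: ρ → (-2,21,5)
river: ρ → (5,19,-6)
river: ρ → (-6,17,8)
river: ρ → (8,15,-8)
river: ρ → (-8,17,6)
river: ρ → (6,19,-5)
river: ρ → (-5,21,2)
river: ρ → (2,19,-15)
river: ρ → (-15,11,6)
closes: descent 0, river 26
min |a| on river = 2

2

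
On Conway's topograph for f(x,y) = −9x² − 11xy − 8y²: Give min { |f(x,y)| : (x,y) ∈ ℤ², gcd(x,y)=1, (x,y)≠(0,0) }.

translate: b→-7 (≡11 mod 18), so (9,11,8)→(9,-7,6)
flip: (9,-7,6)→(6,7,9)
translate: b→-5 (≡7 mod 12), so (6,7,9)→(6,-5,8)
reduced (well bottom): (6,-5,8) with a≤c, −a<b≤a
well minimum |f| = |-6| = 6 (negative-definite)

6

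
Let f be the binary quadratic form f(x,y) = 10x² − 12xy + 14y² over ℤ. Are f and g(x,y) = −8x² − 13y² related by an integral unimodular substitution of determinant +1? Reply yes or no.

D₁ = -416, D₂ = -416
f: translate: b→8 (≡-12 mod 20), so (10,-12,14)→(10,8,12)
f: reduced (well bottom): (10,8,12) with a≤c, −a<b≤a
g is negative-definite; reduce −g:
−g: reduced (well bottom): (8,0,13) with a≤c, −a<b≤a
flip sign back: reduced form of g is (-8,0,-13)
reduced forms (10, 8, 12) vs (-8, 0, -13) ⇒ inequivalent

no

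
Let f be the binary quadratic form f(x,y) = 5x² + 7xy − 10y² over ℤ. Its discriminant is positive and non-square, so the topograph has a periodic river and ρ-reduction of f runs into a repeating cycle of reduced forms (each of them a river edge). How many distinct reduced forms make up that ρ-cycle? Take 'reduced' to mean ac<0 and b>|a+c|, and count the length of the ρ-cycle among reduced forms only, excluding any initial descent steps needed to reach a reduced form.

D = 249, ⌊√D⌋ = 15
river: ρ → (-10,13,2)
river: ρ → (2,15,-3)
river: ρ → (-3,15,2)
river: ρ → (2,13,-10)
river: ρ → (-10,7,5)
river: ρ → (5,13,-4)
river: ρ → (-4,11,8)
river: ρ → (8,5,-7)
river: ρ → (-7,9,6)
river: ρ → (6,15,-1)
river: ρ → (-1,15,6)
river: ρ → (6,9,-7)
river: ρ → (-7,5,8)
river: ρ → (8,11,-4)
river: ρ → (-4,13,5)
river: ρ → (5,7,-10)
ρ-cycle length = 16 (tail of 0 descent steps not counted)

16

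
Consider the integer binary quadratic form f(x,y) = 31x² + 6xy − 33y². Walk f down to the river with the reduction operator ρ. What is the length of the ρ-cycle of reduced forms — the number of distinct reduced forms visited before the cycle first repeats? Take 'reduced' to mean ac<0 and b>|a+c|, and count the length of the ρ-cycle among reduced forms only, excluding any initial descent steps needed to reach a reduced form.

D = 4128, ⌊√D⌋ = 64
river: ρ → (-33,60,4)
river: ρ → (4,60,-33)
river: ρ → (-33,6,31)
river: ρ → (31,56,-8)
river: ρ → (-8,56,31)
river: ρ → (31,6,-33)
ρ-cycle length = 6 (tail of 0 descent steps not counted)

6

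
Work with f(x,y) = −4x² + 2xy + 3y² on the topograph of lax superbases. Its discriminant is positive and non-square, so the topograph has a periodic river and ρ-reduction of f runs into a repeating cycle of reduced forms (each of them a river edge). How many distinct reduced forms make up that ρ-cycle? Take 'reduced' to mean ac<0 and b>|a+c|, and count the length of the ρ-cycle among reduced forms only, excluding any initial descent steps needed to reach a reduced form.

D = 52, ⌊√D⌋ = 7
river: ρ → (3,4,-3)
river: ρ → (-3,2,4)
river: ρ → (4,6,-1)
river: ρ → (-1,6,4)
river: ρ → (4,2,-3)
river: ρ → (-3,4,3)
river: ρ → (3,2,-4)
river: ρ → (-4,6,1)
river: ρ → (1,6,-4)
river: ρ → (-4,2,3)
ρ-cycle length = 10 (tail of 0 descent steps not counted)

10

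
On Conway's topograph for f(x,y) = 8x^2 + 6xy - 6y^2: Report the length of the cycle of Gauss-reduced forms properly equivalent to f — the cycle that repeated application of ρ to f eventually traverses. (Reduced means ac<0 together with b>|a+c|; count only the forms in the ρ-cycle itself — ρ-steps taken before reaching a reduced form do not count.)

D = 228, ⌊√D⌋ = 15
river: ρ → (-6,6,8)
river: ρ → (8,10,-4)
river: ρ → (-4,14,2)
river: ρ → (2,14,-4)
river: ρ → (-4,10,8)
river: ρ → (8,6,-6)
ρ-cycle length = 6 (tail of 0 descent steps not counted)

6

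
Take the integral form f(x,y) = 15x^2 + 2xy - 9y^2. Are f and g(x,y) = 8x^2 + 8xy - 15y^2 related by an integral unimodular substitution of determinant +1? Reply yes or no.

D₁ = 544, D₂ = 544
river cycle of f (length 4): (-9, 16, 8), (8, 16, -9), (-9, 20, 4), (4, 20, -9)
river cycle of g (length 4): (-15, 22, 1), (1, 22, -15), (-15, 8, 8), (8, 8, -15)
cycles differ ⇒ inequivalent

no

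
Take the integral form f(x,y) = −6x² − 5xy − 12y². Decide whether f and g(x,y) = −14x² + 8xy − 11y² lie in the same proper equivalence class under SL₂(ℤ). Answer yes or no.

D₁ = -263, D₂ = -552
discriminants differ ⇒ not SL₂(ℤ)-equivalent

no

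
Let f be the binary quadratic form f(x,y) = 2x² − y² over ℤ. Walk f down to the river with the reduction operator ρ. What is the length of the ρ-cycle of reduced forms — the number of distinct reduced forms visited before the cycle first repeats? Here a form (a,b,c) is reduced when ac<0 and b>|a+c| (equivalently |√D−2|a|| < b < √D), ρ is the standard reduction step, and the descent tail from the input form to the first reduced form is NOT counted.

D = 8, ⌊√D⌋ = 2
descent: ρ → (-1,2,1)  [lands on river]
river: ρ → (1,2,-1)
ρ-cycle length = 2 (tail of 1 descent step not counted)

2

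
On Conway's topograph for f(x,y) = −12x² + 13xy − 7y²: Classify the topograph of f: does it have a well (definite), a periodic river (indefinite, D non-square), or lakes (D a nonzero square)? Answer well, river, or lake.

D = b²−4ac = 13² − 4·(-12)·(-7) = -167
D < 0 ⇒ definite ⇒ every region one sign ⇒ single well

well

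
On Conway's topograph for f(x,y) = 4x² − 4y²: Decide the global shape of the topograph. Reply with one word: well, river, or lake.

D = b²−4ac = 0² − 4·4·(-4) = 64
D = 8² is a perfect square ⇒ form factors over ℤ ⇒ lakes

lake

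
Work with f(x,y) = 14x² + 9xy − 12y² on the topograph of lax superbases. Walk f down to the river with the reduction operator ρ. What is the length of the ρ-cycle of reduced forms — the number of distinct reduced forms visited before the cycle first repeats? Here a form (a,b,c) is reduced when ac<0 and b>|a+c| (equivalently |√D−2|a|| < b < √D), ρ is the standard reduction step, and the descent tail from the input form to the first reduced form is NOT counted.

D = 753, ⌊√D⌋ = 27
river: ρ → (-12,15,11)
river: ρ → (11,7,-16)
river: ρ → (-16,25,2)
river: ρ → (2,27,-3)
river: ρ → (-3,27,2)
river: ρ → (2,25,-16)
river: ρ → (-16,7,11)
river: ρ → (11,15,-12)
river: ρ → (-12,9,14)
river: ρ → (14,19,-7)
river: ρ → (-7,23,8)
river: ρ → (8,25,-4)
river: ρ → (-4,23,14)
river: ρ → (14,5,-13)
river: ρ → (-13,21,6)
river: ρ → (6,27,-1)
river: ρ → (-1,27,6)
river: ρ → (6,21,-13)
river: ρ → (-13,5,14)
river: ρ → (14,23,-4)
river: ρ → (-4,25,8)
river: ρ → (8,23,-7)
river: ρ → (-7,19,14)
river: ρ → (14,9,-12)
ρ-cycle length = 24 (tail of 0 descent steps not counted)

24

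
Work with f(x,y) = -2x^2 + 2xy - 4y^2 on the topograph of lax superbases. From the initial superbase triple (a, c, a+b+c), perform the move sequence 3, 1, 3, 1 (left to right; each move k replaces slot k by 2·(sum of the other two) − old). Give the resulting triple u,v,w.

start (-2,-4,-4) = (f(1,0),f(0,1),f(1,1))
replace slot 3: 2·((-2)+(-4)) − (-4) = -8 → (-2,-4,-8)
replace slot 1: 2·((-4)+(-8)) − (-2) = -22 → (-22,-4,-8)
replace slot 3: 2·((-22)+(-4)) − (-8) = -44 → (-22,-4,-44)
replace slot 1: 2·((-4)+(-44)) − (-22) = -74 → (-74,-4,-44)

-74,-4,-44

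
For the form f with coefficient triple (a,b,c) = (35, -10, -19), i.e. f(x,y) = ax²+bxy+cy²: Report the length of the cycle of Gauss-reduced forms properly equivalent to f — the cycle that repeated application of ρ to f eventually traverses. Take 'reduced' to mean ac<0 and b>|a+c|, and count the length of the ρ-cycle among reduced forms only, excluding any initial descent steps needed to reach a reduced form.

D = 2760, ⌊√D⌋ = 52
descent: ρ → (-19,48,6)  [lands on river]
river: ρ → (6,48,-19)
river: ρ → (-19,28,26)
river: ρ → (26,24,-21)
river: ρ → (-21,18,29)
river: ρ → (29,40,-10)
river: ρ → (-10,40,29)
river: ρ → (29,18,-21)
river: ρ → (-21,24,26)
river: ρ → (26,28,-19)
ρ-cycle length = 10 (tail of 1 descent step not counted)

10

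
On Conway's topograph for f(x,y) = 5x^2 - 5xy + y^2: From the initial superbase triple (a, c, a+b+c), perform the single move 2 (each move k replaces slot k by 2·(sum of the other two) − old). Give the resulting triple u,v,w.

start (5,1,1) = (f(1,0),f(0,1),f(1,1))
replace slot 2: 2·(5+1) − 1 = 11 → (5,11,1)

5,11,1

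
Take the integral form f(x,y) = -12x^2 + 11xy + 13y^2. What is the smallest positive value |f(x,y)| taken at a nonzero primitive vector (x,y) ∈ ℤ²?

river: ρ → (13,15,-10)
river: ρ → (-10,25,3)
river: ρ → (3,23,-18)
river: ρ → (-18,13,8)
river: ρ → (8,19,-12)
river: ρ → (-12,5,15)
river: ρ → (15,25,-2)
river: ρ → (-2,27,2)
river: ρ → (2,25,-15)
river: ρ → (-15,5,12)
river: ρ → (12,19,-8)
river: ρ → (-8,13,18)
river: ρ → (18,23,-3)
river: ρ → (-3,25,10)
river: ρ → (10,15,-13)
river: ρ → (-13,11,12)
river: ρ → (12,13,-12)
river: ρ → (-12,11,13)
closes: descent 0, river 18
min |a| on river = 2

2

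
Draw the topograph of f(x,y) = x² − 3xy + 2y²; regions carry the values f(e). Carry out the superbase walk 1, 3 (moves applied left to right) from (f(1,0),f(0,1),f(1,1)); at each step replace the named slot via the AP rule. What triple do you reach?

start (1,2,0) = (f(1,0),f(0,1),f(1,1))
replace slot 1: 2·(2+0) − 1 = 3 → (3,2,0)
replace slot 3: 2·(3+2) − 0 = 10 → (3,2,10)

3,2,10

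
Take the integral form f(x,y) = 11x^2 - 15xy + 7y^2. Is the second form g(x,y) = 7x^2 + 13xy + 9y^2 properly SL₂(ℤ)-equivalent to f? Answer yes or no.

D₁ = -83, D₂ = -83
f: translate: b→7 (≡-15 mod 22), so (11,-15,7)→(11,7,3)
f: flip: (11,7,3)→(3,-7,11)
f: translate: b→-1 (≡-7 mod 6), so (3,-7,11)→(3,-1,7)
f: reduced (well bottom): (3,-1,7) with a≤c, −a<b≤a
g: translate: b→-1 (≡13 mod 14), so (7,13,9)→(7,-1,3)
g: flip: (7,-1,3)→(3,1,7)
g: reduced (well bottom): (3,1,7) with a≤c, −a<b≤a
reduced forms (3, -1, 7) vs (3, 1, 7) ⇒ inequivalent

no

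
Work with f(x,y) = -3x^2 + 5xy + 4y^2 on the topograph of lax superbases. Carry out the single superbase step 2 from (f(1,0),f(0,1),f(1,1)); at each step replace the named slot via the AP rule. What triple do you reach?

start (-3,4,6) = (f(1,0),f(0,1),f(1,1))
replace slot 2: 2·((-3)+6) − 4 = 2 → (-3,2,6)

-3,2,6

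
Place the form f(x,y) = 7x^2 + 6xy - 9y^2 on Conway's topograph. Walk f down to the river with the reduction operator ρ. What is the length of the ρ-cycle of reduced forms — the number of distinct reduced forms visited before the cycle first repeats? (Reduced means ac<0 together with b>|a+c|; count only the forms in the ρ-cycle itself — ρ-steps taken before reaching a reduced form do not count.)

D = 288, ⌊√D⌋ = 16
river: ρ → (-9,12,4)
river: ρ → (4,12,-9)
river: ρ → (-9,6,7)
river: ρ → (7,8,-8)
river: ρ → (-8,8,7)
river: ρ → (7,6,-9)
ρ-cycle length = 6 (tail of 0 descent steps not counted)

6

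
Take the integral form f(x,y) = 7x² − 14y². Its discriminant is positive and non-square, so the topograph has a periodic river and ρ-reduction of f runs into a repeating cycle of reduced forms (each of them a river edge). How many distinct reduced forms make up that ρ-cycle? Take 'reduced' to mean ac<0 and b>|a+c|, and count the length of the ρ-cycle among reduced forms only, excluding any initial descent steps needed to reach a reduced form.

D = 392, ⌊√D⌋ = 19
descent: ρ → (-14,0,7)
descent: ρ → (7,14,-7)  [lands on river]
river: ρ → (-7,14,7)
ρ-cycle length = 2 (tail of 2 descent steps not counted)

2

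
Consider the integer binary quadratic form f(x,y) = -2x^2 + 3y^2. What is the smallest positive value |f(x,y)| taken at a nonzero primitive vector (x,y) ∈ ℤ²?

descent: ρ → (3,0,-2)
descent: ρ → (-2,4,1)  [lands on river]
river: ρ → (1,4,-2)
closes: descent 2, river 2
min |a| on river = 1

1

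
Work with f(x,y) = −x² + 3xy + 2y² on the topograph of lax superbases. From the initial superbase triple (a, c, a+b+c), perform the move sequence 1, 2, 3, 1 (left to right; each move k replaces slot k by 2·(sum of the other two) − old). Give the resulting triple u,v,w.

start (-1,2,4) = (f(1,0),f(0,1),f(1,1))
replace slot 1: 2·(2+4) − (-1) = 13 → (13,2,4)
replace slot 2: 2·(13+4) − 2 = 32 → (13,32,4)
replace slot 3: 2·(13+32) − 4 = 86 → (13,32,86)
replace slot 1: 2·(32+86) − 13 = 223 → (223,32,86)

223,32,86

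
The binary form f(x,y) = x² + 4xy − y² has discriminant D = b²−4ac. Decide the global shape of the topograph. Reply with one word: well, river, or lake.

D = b²−4ac = 4² − 4·1·(-1) = 20
D > 0 non-square ⇒ indefinite ⇒ periodic river

river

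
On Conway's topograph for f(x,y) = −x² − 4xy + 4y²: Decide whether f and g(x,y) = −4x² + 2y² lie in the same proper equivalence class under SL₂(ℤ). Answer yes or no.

D₁ = 32, D₂ = 32
river cycle of f (length 2): (4, 4, -1), (-1, 4, 4)
river cycle of g (length 2): (2, 4, -2), (-2, 4, 2)
cycles differ ⇒ inequivalent

no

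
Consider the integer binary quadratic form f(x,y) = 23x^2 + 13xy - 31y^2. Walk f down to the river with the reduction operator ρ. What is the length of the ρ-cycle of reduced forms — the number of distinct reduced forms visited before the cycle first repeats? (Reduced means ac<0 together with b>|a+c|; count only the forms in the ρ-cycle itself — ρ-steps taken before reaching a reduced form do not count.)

D = 3021, ⌊√D⌋ = 54
river: ρ → (-31,49,5)
river: ρ → (5,51,-21)
river: ρ → (-21,33,23)
river: ρ → (23,13,-31)
ρ-cycle length = 4 (tail of 0 descent steps not counted)

4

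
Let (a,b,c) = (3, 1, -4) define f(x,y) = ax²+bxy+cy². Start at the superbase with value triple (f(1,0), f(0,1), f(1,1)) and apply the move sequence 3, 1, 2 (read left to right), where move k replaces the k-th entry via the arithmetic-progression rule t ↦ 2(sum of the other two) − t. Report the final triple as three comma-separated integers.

start (3,-4,0) = (f(1,0),f(0,1),f(1,1))
replace slot 3: 2·(3+(-4)) − 0 = -2 → (3,-4,-2)
replace slot 1: 2·((-4)+(-2)) − 3 = -15 → (-15,-4,-2)
replace slot 2: 2·((-15)+(-2)) − (-4) = -30 → (-15,-30,-2)

-15,-30,-2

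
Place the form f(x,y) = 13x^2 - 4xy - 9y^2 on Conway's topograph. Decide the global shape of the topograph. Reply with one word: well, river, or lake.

D = b²−4ac = (-4)² − 4·13·(-9) = 484
D = 22² is a perfect square ⇒ form factors over ℤ ⇒ lakes

lake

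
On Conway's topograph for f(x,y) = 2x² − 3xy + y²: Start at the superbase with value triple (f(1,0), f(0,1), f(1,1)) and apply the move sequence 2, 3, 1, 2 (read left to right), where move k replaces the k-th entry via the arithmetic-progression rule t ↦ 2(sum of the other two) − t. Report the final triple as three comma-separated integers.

start (2,1,0) = (f(1,0),f(0,1),f(1,1))
replace slot 2: 2·(2+0) − 1 = 3 → (2,3,0)
replace slot 3: 2·(2+3) − 0 = 10 → (2,3,10)
replace slot 1: 2·(3+10) − 2 = 24 → (24,3,10)
replace slot 2: 2·(24+10) − 3 = 65 → (24,65,10)

24,65,10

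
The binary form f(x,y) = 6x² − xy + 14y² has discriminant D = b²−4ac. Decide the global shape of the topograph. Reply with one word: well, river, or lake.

D = b²−4ac = (-1)² − 4·6·14 = -335
D < 0 ⇒ definite ⇒ every region one sign ⇒ single well

well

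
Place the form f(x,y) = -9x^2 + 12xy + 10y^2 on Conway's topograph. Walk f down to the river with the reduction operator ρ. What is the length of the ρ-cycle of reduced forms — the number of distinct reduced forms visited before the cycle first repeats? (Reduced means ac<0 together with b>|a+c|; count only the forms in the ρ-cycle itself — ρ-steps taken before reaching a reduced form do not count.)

D = 504, ⌊√D⌋ = 22
river: ρ → (10,8,-11)
river: ρ → (-11,14,7)
river: ρ → (7,14,-11)
river: ρ → (-11,8,10)
river: ρ → (10,12,-9)
river: ρ → (-9,6,13)
river: ρ → (13,20,-2)
river: ρ → (-2,20,13)
river: ρ → (13,6,-9)
river: ρ → (-9,12,10)
ρ-cycle length = 10 (tail of 0 descent steps not counted)

10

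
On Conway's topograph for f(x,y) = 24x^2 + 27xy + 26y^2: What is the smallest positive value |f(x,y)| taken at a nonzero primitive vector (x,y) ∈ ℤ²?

translate: b→-21 (≡27 mod 48), so (24,27,26)→(24,-21,23)
flip: (24,-21,23)→(23,21,24)
reduced (well bottom): (23,21,24) with a≤c, −a<b≤a
well minimum = a = 23

23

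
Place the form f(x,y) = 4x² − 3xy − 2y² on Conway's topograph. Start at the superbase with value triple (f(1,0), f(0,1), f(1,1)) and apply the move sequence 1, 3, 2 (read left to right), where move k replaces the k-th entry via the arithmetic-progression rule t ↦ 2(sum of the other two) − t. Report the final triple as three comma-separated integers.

start (4,-2,-1) = (f(1,0),f(0,1),f(1,1))
replace slot 1: 2·((-2)+(-1)) − 4 = -10 → (-10,-2,-1)
replace slot 3: 2·((-10)+(-2)) − (-1) = -23 → (-10,-2,-23)
replace slot 2: 2·((-10)+(-23)) − (-2) = -64 → (-10,-64,-23)

-10,-64,-23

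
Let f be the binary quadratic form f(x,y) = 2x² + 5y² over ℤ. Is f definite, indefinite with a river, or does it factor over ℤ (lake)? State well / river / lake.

D = b²−4ac = 0² − 4·2·5 = -40
D < 0 ⇒ definite ⇒ every region one sign ⇒ single well

well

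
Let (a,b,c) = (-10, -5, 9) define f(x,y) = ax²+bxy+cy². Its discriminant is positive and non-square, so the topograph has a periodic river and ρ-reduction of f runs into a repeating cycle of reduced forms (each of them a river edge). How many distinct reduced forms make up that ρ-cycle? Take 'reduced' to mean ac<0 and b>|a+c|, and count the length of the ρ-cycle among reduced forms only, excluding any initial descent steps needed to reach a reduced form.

D = 385, ⌊√D⌋ = 19
descent: ρ → (9,5,-10)  [lands on river]
river: ρ → (-10,15,4)
river: ρ → (4,17,-6)
river: ρ → (-6,19,1)
river: ρ → (1,19,-6)
river: ρ → (-6,17,4)
river: ρ → (4,15,-10)
river: ρ → (-10,5,9)
river: ρ → (9,13,-6)
river: ρ → (-6,11,11)
river: ρ → (11,11,-6)
river: ρ → (-6,13,9)
ρ-cycle length = 12 (tail of 1 descent step not counted)

12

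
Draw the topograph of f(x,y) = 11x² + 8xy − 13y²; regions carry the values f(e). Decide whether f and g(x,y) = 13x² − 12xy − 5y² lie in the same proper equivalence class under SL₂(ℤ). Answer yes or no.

D₁ = 636, D₂ = 404
discriminants differ ⇒ not SL₂(ℤ)-equivalent

no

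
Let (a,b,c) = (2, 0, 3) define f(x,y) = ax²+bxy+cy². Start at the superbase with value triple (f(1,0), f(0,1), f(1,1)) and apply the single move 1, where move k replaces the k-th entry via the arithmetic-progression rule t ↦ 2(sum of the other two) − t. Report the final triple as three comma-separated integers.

start (2,3,5) = (f(1,0),f(0,1),f(1,1))
replace slot 1: 2·(3+5) − 2 = 14 → (14,3,5)

14,3,5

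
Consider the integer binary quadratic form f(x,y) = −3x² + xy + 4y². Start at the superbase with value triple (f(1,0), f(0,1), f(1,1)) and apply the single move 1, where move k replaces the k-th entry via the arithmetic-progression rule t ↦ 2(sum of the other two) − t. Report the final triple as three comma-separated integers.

start (-3,4,2) = (f(1,0),f(0,1),f(1,1))
replace slot 1: 2·(4+2) − (-3) = 15 → (15,4,2)

15,4,2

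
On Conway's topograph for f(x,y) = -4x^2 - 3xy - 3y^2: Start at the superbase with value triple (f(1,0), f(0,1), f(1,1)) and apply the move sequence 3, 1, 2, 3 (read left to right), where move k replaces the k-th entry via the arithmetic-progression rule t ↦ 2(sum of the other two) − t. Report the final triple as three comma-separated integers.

start (-4,-3,-10) = (f(1,0),f(0,1),f(1,1))
replace slot 3: 2·((-4)+(-3)) − (-10) = -4 → (-4,-3,-4)
replace slot 1: 2·((-3)+(-4)) − (-4) = -10 → (-10,-3,-4)
replace slot 2: 2·((-10)+(-4)) − (-3) = -25 → (-10,-25,-4)
replace slot 3: 2·((-10)+(-25)) − (-4) = -66 → (-10,-25,-66)

-10,-25,-66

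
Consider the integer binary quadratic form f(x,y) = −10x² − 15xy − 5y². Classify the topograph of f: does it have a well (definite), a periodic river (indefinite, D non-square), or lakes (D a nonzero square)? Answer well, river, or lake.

D = b²−4ac = (-15)² − 4·(-10)·(-5) = 25
D = 5² is a perfect square ⇒ form factors over ℤ ⇒ lakes

lake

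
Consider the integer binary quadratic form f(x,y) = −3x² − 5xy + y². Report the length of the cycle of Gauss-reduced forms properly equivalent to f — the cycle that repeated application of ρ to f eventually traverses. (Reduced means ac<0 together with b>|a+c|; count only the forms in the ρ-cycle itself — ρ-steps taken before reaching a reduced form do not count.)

D = 37, ⌊√D⌋ = 6
descent: ρ → (1,5,-3)  [lands on river]
river: ρ → (-3,1,3)
river: ρ → (3,5,-1)
river: ρ → (-1,5,3)
river: ρ → (3,1,-3)
river: ρ → (-3,5,1)
ρ-cycle length = 6 (tail of 1 descent step not counted)

6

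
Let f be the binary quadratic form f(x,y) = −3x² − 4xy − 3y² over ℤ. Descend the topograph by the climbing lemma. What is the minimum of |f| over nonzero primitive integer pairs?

translate: b→-2 (≡4 mod 6), so (3,4,3)→(3,-2,2)
flip: (3,-2,2)→(2,2,3)
reduced (well bottom): (2,2,3) with a≤c, −a<b≤a
well minimum |f| = |-2| = 2 (negative-definite)

2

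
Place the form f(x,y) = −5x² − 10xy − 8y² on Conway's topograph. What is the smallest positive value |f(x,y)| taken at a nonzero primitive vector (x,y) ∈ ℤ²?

translate: b→0 (≡10 mod 10), so (5,10,8)→(5,0,3)
flip: (5,0,3)→(3,0,5)
reduced (well bottom): (3,0,5) with a≤c, −a<b≤a
well minimum |f| = |-3| = 3 (negative-definite)

3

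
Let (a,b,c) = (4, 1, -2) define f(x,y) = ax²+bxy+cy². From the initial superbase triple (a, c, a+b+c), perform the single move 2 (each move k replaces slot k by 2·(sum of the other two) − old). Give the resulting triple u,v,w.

start (4,-2,3) = (f(1,0),f(0,1),f(1,1))
replace slot 2: 2·(4+3) − (-2) = 16 → (4,16,3)

4,16,3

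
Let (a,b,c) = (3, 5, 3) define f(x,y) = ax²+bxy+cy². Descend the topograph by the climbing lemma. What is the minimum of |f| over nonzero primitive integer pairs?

translate: b→-1 (≡5 mod 6), so (3,5,3)→(3,-1,1)
flip: (3,-1,1)→(1,1,3)
reduced (well bottom): (1,1,3) with a≤c, −a<b≤a
well minimum = a = 1

1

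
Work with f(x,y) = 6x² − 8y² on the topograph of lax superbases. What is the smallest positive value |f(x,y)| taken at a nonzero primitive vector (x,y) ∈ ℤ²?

descent: ρ → (-8,0,6)
descent: ρ → (6,12,-2)  [lands on river]
river: ρ → (-2,12,6)
closes: descent 2, river 2
min |a| on river = 2

2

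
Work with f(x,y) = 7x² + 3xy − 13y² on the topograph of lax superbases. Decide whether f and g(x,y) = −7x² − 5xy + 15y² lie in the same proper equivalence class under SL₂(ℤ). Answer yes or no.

D₁ = 373, D₂ = 445
discriminants differ ⇒ not SL₂(ℤ)-equivalent

no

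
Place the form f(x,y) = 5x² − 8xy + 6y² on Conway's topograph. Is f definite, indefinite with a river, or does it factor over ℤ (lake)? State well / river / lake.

D = b²−4ac = (-8)² − 4·5·6 = -56
D < 0 ⇒ definite ⇒ every region one sign ⇒ single well

well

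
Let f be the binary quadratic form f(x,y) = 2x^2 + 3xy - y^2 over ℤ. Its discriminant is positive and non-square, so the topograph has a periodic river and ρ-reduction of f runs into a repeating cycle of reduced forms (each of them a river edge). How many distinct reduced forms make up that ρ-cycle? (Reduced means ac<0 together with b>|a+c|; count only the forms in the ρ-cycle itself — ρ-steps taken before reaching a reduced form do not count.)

D = 17, ⌊√D⌋ = 4
river: ρ → (-1,3,2)
river: ρ → (2,1,-2)
river: ρ → (-2,3,1)
river: ρ → (1,3,-2)
river: ρ → (-2,1,2)
river: ρ → (2,3,-1)
ρ-cycle length = 6 (tail of 0 descent steps not counted)

6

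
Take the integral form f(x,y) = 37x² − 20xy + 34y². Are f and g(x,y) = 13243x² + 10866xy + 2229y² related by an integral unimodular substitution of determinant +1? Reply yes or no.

D₁ = -4632, D₂ = -4632
f: flip: (37,-20,34)→(34,20,37)
f: reduced (well bottom): (34,20,37) with a≤c, −a<b≤a
g: flip: (13243,10866,2229)→(2229,-10866,13243)
g: translate: b→-1950 (≡-10866 mod 4458), so (2229,-10866,13243)→(2229,-1950,427)
g: flip: (2229,-1950,427)→(427,1950,2229)
g: translate: b→242 (≡1950 mod 854), so (427,1950,2229)→(427,242,37)
g: flip: (427,242,37)→(37,-242,427)
g: translate: b→-20 (≡-242 mod 74), so (37,-242,427)→(37,-20,34)
g: flip: (37,-20,34)→(34,20,37)
g: reduced (well bottom): (34,20,37) with a≤c, −a<b≤a
reduced forms (34, 20, 37) vs (34, 20, 37) ⇒ equivalent

yes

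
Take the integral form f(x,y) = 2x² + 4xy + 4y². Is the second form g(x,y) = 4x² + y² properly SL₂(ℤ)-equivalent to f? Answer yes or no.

D₁ = -16, D₂ = -16
f: translate: b→0 (≡4 mod 4), so (2,4,4)→(2,0,2)
f: reduced (well bottom): (2,0,2) with a≤c, −a<b≤a
g: flip: (4,0,1)→(1,0,4)
g: reduced (well bottom): (1,0,4) with a≤c, −a<b≤a
reduced forms (2, 0, 2) vs (1, 0, 4) ⇒ inequivalent

no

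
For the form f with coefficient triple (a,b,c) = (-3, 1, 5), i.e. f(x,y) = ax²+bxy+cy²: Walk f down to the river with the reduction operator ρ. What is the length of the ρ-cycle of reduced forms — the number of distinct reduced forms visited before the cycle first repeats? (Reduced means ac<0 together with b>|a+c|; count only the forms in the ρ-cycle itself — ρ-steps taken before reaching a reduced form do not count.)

D = 61, ⌊√D⌋ = 7
descent: ρ → (5,-1,-3)
descent: ρ → (-3,7,1)  [lands on river]
river: ρ → (1,7,-3)
river: ρ → (-3,5,3)
river: ρ → (3,7,-1)
river: ρ → (-1,7,3)
river: ρ → (3,5,-3)
ρ-cycle length = 6 (tail of 2 descent steps not counted)

6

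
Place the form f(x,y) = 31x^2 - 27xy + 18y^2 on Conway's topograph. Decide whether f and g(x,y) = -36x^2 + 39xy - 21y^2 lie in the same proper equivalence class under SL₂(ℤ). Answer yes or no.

D₁ = -1503, D₂ = -1503
f: flip: (31,-27,18)→(18,27,31)
f: translate: b→-9 (≡27 mod 36), so (18,27,31)→(18,-9,22)
f: reduced (well bottom): (18,-9,22) with a≤c, −a<b≤a
g is negative-definite; reduce −g:
−g: translate: b→33 (≡-39 mod 72), so (36,-39,21)→(36,33,18)
−g: flip: (36,33,18)→(18,-33,36)
−g: translate: b→3 (≡-33 mod 36), so (18,-33,36)→(18,3,21)
−g: reduced (well bottom): (18,3,21) with a≤c, −a<b≤a
flip sign back: reduced form of g is (-18,-3,-21)
reduced forms (18, -9, 22) vs (-18, -3, -21) ⇒ inequivalent

no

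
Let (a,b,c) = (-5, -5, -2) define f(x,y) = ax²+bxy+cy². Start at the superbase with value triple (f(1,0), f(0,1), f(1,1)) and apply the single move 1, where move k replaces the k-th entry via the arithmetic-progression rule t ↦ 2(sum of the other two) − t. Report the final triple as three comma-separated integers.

start (-5,-2,-12) = (f(1,0),f(0,1),f(1,1))
replace slot 1: 2·((-2)+(-12)) − (-5) = -23 → (-23,-2,-12)

-23,-2,-12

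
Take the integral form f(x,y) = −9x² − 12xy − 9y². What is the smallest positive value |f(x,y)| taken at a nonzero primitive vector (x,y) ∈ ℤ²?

translate: b→-6 (≡12 mod 18), so (9,12,9)→(9,-6,6)
flip: (9,-6,6)→(6,6,9)
reduced (well bottom): (6,6,9) with a≤c, −a<b≤a
well minimum |f| = |-6| = 6 (negative-definite)

6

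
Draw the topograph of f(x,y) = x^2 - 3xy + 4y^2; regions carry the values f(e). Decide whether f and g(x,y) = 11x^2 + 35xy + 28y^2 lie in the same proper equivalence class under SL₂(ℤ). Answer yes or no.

D₁ = -7, D₂ = -7
f: translate: b→1 (≡-3 mod 2), so (1,-3,4)→(1,1,2)
f: reduced (well bottom): (1,1,2) with a≤c, −a<b≤a
g: translate: b→-9 (≡35 mod 22), so (11,35,28)→(11,-9,2)
g: flip: (11,-9,2)→(2,9,11)
g: translate: b→1 (≡9 mod 4), so (2,9,11)→(2,1,1)
g: flip: (2,1,1)→(1,-1,2)
g: translate: b→1 (≡-1 mod 2), so (1,-1,2)→(1,1,2)
g: reduced (well bottom): (1,1,2) with a≤c, −a<b≤a
reduced forms (1, 1, 2) vs (1, 1, 2) ⇒ equivalent

yes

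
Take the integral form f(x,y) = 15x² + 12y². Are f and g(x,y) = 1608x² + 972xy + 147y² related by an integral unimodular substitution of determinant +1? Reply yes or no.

D₁ = -720, D₂ = -720
f: flip: (15,0,12)→(12,0,15)
f: reduced (well bottom): (12,0,15) with a≤c, −a<b≤a
g: flip: (1608,972,147)→(147,-972,1608)
g: translate: b→-90 (≡-972 mod 294), so (147,-972,1608)→(147,-90,15)
g: flip: (147,-90,15)→(15,90,147)
g: translate: b→0 (≡90 mod 30), so (15,90,147)→(15,0,12)
g: flip: (15,0,12)→(12,0,15)
g: reduced (well bottom): (12,0,15) with a≤c, −a<b≤a
reduced forms (12, 0, 15) vs (12, 0, 15) ⇒ equivalent

yes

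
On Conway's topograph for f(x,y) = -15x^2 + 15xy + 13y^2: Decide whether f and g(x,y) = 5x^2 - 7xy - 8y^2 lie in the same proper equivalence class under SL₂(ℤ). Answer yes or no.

D₁ = 1005, D₂ = 209
discriminants differ ⇒ not SL₂(ℤ)-equivalent

no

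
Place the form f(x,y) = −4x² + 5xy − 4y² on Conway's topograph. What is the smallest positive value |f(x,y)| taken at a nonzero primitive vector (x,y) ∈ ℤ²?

translate: b→3 (≡-5 mod 8), so (4,-5,4)→(4,3,3)
flip: (4,3,3)→(3,-3,4)
translate: b→3 (≡-3 mod 6), so (3,-3,4)→(3,3,4)
reduced (well bottom): (3,3,4) with a≤c, −a<b≤a
well minimum |f| = |-3| = 3 (negative-definite)

3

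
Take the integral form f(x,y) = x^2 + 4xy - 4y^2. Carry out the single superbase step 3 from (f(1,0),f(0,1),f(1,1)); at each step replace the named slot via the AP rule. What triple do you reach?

start (1,-4,1) = (f(1,0),f(0,1),f(1,1))
replace slot 3: 2·(1+(-4)) − 1 = -7 → (1,-4,-7)

1,-4,-7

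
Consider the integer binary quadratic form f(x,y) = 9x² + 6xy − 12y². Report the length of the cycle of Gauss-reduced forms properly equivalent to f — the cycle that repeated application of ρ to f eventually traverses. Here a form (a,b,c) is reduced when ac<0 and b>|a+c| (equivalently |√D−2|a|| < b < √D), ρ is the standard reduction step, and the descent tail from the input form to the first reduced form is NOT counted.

D = 468, ⌊√D⌋ = 21
river: ρ → (-12,18,3)
river: ρ → (3,18,-12)
river: ρ → (-12,6,9)
river: ρ → (9,12,-9)
river: ρ → (-9,6,12)
river: ρ → (12,18,-3)
river: ρ → (-3,18,12)
river: ρ → (12,6,-9)
river: ρ → (-9,12,9)
river: ρ → (9,6,-12)
ρ-cycle length = 10 (tail of 0 descent steps not counted)

10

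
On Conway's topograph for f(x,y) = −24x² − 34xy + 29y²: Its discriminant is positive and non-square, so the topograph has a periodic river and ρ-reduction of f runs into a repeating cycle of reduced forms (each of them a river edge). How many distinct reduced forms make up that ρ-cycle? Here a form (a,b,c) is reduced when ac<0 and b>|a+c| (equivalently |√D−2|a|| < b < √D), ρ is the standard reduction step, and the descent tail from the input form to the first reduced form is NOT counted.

D = 3940, ⌊√D⌋ = 62
descent: ρ → (29,34,-24)  [lands on river]
river: ρ → (-24,62,1)
river: ρ → (1,62,-24)
river: ρ → (-24,34,29)
river: ρ → (29,24,-29)
river: ρ → (-29,34,24)
river: ρ → (24,62,-1)
river: ρ → (-1,62,24)
river: ρ → (24,34,-29)
river: ρ → (-29,24,29)
ρ-cycle length = 10 (tail of 1 descent step not counted)

10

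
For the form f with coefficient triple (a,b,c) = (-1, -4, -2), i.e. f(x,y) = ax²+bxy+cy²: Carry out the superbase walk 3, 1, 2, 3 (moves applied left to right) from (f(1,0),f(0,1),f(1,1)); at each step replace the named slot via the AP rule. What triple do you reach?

start (-1,-2,-7) = (f(1,0),f(0,1),f(1,1))
replace slot 3: 2·((-1)+(-2)) − (-7) = 1 → (-1,-2,1)
replace slot 1: 2·((-2)+1) − (-1) = -1 → (-1,-2,1)
replace slot 2: 2·((-1)+1) − (-2) = 2 → (-1,2,1)
replace slot 3: 2·((-1)+2) − 1 = 1 → (-1,2,1)

-1,2,1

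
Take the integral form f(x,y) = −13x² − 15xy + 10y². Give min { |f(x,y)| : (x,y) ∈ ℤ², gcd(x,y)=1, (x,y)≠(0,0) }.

descent: ρ → (10,15,-13)  [lands on river]
river: ρ → (-13,11,12)
river: ρ → (12,13,-12)
river: ρ → (-12,11,13)
river: ρ → (13,15,-10)
river: ρ → (-10,25,3)
river: ρ → (3,23,-18)
river: ρ → (-18,13,8)
river: ρ → (8,19,-12)
river: ρ → (-12,5,15)
river: ρ → (15,25,-2)
river: ρ → (-2,27,2)
river: ρ → (2,25,-15)
river: ρ → (-15,5,12)
river: ρ → (12,19,-8)
river: ρ → (-8,13,18)
river: ρ → (18,23,-3)
river: ρ → (-3,25,10)
closes: descent 1, river 18
min |a| on river = 2

2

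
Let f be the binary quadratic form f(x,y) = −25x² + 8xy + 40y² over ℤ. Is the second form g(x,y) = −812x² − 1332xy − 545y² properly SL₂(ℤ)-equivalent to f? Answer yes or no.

D₁ = 4064, D₂ = 4064
river cycle of f (length 6): (-25, 58, 7), (7, 54, -41), (-41, 28, 20), (20, 52, -17), (-17, 50, 23), (23, 42, -25)
river cycle of g (length 6): (-25, 58, 7), (7, 54, -41), (-41, 28, 20), (20, 52, -17), (-17, 50, 23), (23, 42, -25)
cycles coincide ⇒ equivalent

yes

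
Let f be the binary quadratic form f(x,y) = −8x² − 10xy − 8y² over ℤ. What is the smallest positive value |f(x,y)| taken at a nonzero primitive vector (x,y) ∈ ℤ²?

translate: b→-6 (≡10 mod 16), so (8,10,8)→(8,-6,6)
flip: (8,-6,6)→(6,6,8)
reduced (well bottom): (6,6,8) with a≤c, −a<b≤a
well minimum |f| = |-6| = 6 (negative-definite)

6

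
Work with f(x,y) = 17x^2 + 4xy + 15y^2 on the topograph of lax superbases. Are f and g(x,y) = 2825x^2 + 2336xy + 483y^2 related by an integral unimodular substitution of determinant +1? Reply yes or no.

D₁ = -1004, D₂ = -1004
f: flip: (17,4,15)→(15,-4,17)
f: reduced (well bottom): (15,-4,17) with a≤c, −a<b≤a
g: flip: (2825,2336,483)→(483,-2336,2825)
g: translate: b→-404 (≡-2336 mod 966), so (483,-2336,2825)→(483,-404,85)
g: flip: (483,-404,85)→(85,404,483)
g: translate: b→64 (≡404 mod 170), so (85,404,483)→(85,64,15)
g: flip: (85,64,15)→(15,-64,85)
g: translate: b→-4 (≡-64 mod 30), so (15,-64,85)→(15,-4,17)
g: reduced (well bottom): (15,-4,17) with a≤c, −a<b≤a
reduced forms (15, -4, 17) vs (15, -4, 17) ⇒ equivalent

yes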